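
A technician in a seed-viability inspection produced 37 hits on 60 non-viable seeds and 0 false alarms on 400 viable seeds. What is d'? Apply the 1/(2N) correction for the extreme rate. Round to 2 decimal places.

d' = 3.32

The false-alarm rate is 0/400 = 0, so apply the 1/(2N) correction: FA → 1/(2·400) = 0.00125.
z(H) = z(0.61667) = 0.297
z(FA) = z(0.00125) = -3.023
d' = 0.297 − (-3.023) = 3.320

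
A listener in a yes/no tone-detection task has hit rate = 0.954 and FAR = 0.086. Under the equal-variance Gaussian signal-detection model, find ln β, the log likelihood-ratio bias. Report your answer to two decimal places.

z(0.954) = 1.685, z(0.086) = -1.366
ln β = −½·[z(H)² − z(FA)²] = −0.5 × (2.839 − 1.866) = -0.4865

ln β = -0.49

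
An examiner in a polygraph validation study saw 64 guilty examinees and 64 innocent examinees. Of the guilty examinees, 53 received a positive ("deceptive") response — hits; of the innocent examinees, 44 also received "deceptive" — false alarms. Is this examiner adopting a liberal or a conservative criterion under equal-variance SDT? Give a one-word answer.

liberal

z(H) = 0.947, z(FA) = 0.489
c = −½·(z(H) + z(FA)) = -0.718
c < 0 → liberal criterion (biased toward responding “yes”).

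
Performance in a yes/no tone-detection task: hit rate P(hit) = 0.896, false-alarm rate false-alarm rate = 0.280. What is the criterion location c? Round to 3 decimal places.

c = -0.338

z(H) = z(0.896) = 1.2591
z(FA) = z(0.280) = -0.5828
c = −½·[z(H) + z(FA)] = −0.5 × (1.2591 + (-0.5828)) = -0.33815
c < 0: the listener has a liberal response bias.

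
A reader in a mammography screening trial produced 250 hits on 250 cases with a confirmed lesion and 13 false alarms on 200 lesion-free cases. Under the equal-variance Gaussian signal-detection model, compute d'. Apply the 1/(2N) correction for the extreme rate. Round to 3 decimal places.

d' = 4.392

The hit rate is 250/250 = 1, so apply the 1/(2N) correction: H → 1 − 1/(2·250) = 0.99800.
z(H) = z(0.99800) = 2.8782
z(FA) = z(0.06500) = -1.5141
d' = 2.8782 − (-1.5141) = 4.3923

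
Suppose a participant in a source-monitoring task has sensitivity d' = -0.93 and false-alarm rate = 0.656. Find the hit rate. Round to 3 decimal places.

z(false-alarm rate) = z(0.656) = 0.4016
z(H) = z(FA) + d' = 0.4016 + (-0.93) = -0.5284
hit rate = Φ(-0.5284) = 0.2986

hit rate = 0.299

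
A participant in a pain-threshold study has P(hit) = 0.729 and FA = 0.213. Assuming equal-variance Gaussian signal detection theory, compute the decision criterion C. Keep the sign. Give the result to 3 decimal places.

Φ⁻¹(0.729) = 0.6098, Φ⁻¹(0.213) = -0.7961
c = −½·[z(H) + z(FA)] = −0.5 × (0.6098 + (-0.7961)) = 0.09315
c > 0: the participant has a conservative response bias.

C = 0.093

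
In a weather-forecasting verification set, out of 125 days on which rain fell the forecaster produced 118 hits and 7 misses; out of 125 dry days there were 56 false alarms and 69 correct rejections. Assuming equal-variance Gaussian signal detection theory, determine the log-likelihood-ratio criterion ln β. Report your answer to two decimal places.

ln β = -1.25

H = 118/125 = 0.9440
FA = 56/125 = 0.4480
z(H) = 1.589
z(FA) = -0.131
ln β = −½·[z(H)² − z(FA)²] = −0.5 × (2.525 − 0.017) = -1.254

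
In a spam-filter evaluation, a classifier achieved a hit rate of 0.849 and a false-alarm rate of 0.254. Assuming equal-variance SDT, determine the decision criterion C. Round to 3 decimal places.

C = -0.185

z(H) = z(0.849) = 1.0322
z(FA) = z(0.254) = -0.6620
c = −½·[z(H) + z(FA)] = −0.5 × (1.0322 + (-0.6620)) = -0.1851
c < 0: the classifier has a liberal response bias.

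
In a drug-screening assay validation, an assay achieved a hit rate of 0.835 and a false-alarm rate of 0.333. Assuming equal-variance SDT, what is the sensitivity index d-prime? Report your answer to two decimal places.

d-prime = 1.41

z(H) = z(0.835) = 0.9741
z(FA) = z(0.333) = -0.4316
d' = z(H) − z(FA) = 0.9741 − (-0.4316) = 1.4057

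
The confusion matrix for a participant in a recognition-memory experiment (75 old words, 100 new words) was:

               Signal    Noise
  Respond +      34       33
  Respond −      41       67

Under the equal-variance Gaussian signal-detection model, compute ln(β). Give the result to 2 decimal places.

ln β = 0.09

H = 34/75 = 0.4533
FA = 33/100 = 0.3300
z(0.4533) = -0.117, z(0.3300) = -0.440
ln β = −½·[z(H)² − z(FA)²] = −0.5 × (0.014 − 0.194) = 0.090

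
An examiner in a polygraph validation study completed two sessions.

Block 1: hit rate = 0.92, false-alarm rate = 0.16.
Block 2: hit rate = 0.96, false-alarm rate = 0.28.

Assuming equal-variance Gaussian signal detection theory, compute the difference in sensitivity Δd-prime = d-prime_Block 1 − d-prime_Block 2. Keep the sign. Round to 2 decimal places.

Δd-prime = 0.07

Block 1: z(0.92) = 1.405, z(0.16) = -0.994, d' = 2.399
Block 2: z(0.96) = 1.751, z(0.28) = -0.583, d' = 2.334
Δd' = d'_Block 1 − d'_Block 2 = 2.399 − 2.334 = 0.065
Block 1 has the higher sensitivity.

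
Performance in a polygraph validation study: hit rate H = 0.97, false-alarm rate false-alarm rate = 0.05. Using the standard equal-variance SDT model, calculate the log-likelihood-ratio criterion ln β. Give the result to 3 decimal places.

ln β = -0.416

z(H) = z(0.97) = 1.8808
z(FA) = z(0.05) = -1.6449
ln β = −½·[z(H)² − z(FA)²] = −0.5 × (3.5374 − 2.7057) = -0.41585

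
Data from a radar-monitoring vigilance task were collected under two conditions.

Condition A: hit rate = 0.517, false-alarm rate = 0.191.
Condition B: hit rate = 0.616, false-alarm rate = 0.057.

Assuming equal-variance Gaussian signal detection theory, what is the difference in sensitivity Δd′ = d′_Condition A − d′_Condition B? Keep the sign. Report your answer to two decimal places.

Condition A: z(0.517) = 0.043, z(0.191) = -0.874, d' = 0.917
Condition B: z(0.616) = 0.295, z(0.057) = -1.580, d' = 1.875
Δd' = d'_Condition A − d'_Condition B = 0.917 − 1.875 = -0.958
Condition B has the higher sensitivity.

Δd′ = -0.96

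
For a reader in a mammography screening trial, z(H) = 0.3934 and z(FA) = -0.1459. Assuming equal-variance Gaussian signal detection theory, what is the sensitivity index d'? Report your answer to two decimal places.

d' = z(H) − z(FA) = 0.3934 − (-0.1459) = 0.5393

d' = 0.54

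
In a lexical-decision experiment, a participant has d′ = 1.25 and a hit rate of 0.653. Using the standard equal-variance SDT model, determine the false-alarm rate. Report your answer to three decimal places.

false-alarm rate = 0.196

z(hit rate) = z(0.653) = 0.3934
z(FA) = z(H) − d' = 0.3934 − 1.25 = -0.8566
false-alarm rate = Φ(-0.8566) = 0.1958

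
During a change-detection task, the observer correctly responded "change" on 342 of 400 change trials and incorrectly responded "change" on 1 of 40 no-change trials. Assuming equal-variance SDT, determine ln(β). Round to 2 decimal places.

H = 342/400 = 0.8550
FA = 1/40 = 0.0250
z(0.8550) = 1.058, z(0.0250) = -1.960
ln β = −½·[z(H)² − z(FA)²] = −0.5 × (1.119 − 3.842) = 1.3615

ln β = 1.36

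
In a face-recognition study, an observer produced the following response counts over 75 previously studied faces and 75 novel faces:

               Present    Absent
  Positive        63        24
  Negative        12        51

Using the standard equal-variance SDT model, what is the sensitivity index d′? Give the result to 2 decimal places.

d′ = 1.46

H = 63/75 = 0.8400
FA = 24/75 = 0.3200
z(H) = z(0.8400) = 0.994
z(FA) = z(0.3200) = -0.468
d' = z(H) − z(FA) = 0.994 − (-0.468) = 1.462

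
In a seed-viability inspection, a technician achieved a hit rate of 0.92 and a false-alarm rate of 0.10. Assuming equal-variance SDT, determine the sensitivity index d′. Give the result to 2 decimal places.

z(0.92) = 1.4051, z(0.10) = -1.2816
d' = z(H) − z(FA) = 1.4051 − (-1.2816) = 2.6867

d′ = 2.69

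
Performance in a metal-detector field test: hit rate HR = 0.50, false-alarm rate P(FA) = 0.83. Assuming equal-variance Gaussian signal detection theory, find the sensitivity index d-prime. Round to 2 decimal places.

d-prime = -0.95

z(H) = z(0.50) = 0.0000
z(FA) = z(0.83) = 0.9542
d' = z(H) − z(FA) = 0.0000 − 0.9542 = -0.9542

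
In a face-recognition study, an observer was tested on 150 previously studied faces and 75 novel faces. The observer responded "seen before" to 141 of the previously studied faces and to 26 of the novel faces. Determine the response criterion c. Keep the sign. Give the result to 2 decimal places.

c = -0.58

H = 141/150 = 0.9400
FA = 26/75 = 0.3467
z(H) = 1.5548
z(FA) = -0.3942
c = −½·[z(H) + z(FA)] = −0.5 × (1.5548 + (-0.3942)) = -0.5803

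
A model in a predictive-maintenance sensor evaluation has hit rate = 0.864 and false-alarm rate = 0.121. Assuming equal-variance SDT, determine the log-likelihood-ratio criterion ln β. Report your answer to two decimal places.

ln β = 0.08

z(0.864) = 1.098, z(0.121) = -1.170
ln β = −½·[z(H)² − z(FA)²] = −0.5 × (1.206 − 1.369) = 0.0815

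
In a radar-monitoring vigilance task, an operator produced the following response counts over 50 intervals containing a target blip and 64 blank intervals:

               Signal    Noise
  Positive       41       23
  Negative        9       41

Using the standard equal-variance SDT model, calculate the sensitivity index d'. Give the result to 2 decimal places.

H = 41/50 = 0.8200
FA = 23/64 = 0.3594
z(H) = 0.9154
z(FA) = -0.3601
d' = z(H) − z(FA) = 0.9154 − (-0.3601) = 1.2755

d' = 1.28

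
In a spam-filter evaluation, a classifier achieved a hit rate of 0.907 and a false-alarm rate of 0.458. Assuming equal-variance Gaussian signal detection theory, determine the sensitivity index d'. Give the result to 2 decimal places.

d' = 1.43

z(0.907) = 1.323, z(0.458) = -0.105
d' = z(H) − z(FA) = 1.323 − (-0.105) = 1.428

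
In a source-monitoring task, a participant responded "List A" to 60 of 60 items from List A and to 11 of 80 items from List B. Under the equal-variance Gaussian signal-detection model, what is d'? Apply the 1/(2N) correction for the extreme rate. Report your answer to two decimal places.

The hit rate is 60/60 = 1, so apply the 1/(2N) correction: H → 1 − 1/(2·60) = 0.99167.
z(H) = z(0.99167) = 2.394
z(FA) = z(0.13750) = -1.092
d' = 2.394 − (-1.092) = 3.486

d' = 3.49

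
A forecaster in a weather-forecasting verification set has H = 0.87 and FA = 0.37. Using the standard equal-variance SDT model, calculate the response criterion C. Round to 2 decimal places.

C = -0.40

z(H) = 1.1264
z(FA) = -0.3319
c = −½·[z(H) + z(FA)] = −0.5 × (1.1264 + (-0.3319)) = -0.39725
c < 0: the forecaster has a liberal response bias.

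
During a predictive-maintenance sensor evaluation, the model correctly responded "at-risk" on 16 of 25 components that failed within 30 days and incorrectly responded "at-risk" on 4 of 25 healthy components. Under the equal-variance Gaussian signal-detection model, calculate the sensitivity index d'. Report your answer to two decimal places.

d' = 1.35

H = 16/25 = 0.6400
FA = 4/25 = 0.1600
Φ⁻¹(0.6400) = 0.3585, Φ⁻¹(0.1600) = -0.9945
d' = z(H) − z(FA) = 0.3585 − (-0.9945) = 1.3530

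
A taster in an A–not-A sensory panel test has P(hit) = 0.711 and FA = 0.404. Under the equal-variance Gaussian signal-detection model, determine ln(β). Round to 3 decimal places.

ln β = -0.125

Φ⁻¹(H) = 0.5563
Φ⁻¹(FA) = -0.2430
ln β = −½·[z(H)² − z(FA)²] = −0.5 × (0.3095 − 0.0590) = -0.12525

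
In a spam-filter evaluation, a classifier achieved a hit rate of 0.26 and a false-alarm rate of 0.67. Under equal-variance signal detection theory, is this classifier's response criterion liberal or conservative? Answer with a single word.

z(H) = -0.643, z(FA) = 0.440
c = −½·(z(H) + z(FA)) = 0.1015
c > 0 → conservative criterion (biased toward responding “no”).

conservative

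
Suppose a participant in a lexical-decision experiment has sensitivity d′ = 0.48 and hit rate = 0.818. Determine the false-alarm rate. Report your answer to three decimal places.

z(hit rate) = z(0.818) = 0.9078
z(FA) = z(H) − d' = 0.9078 − 0.48 = 0.4278
false-alarm rate = Φ(0.4278) = 0.6656

false-alarm rate = 0.666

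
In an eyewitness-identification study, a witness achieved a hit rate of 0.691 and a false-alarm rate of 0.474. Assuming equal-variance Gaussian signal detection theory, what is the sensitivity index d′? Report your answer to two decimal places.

d′ = 0.56

z(H) = 0.4987
z(FA) = -0.0652
d' = z(H) − z(FA) = 0.4987 − (-0.0652) = 0.5639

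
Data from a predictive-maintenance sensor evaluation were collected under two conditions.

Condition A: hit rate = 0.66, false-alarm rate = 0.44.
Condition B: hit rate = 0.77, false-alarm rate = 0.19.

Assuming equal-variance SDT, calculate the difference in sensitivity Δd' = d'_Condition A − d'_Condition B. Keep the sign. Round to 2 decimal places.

Δd' = -1.05

Condition A: z(0.66) = 0.412, z(0.44) = -0.151, d' = 0.563
Condition B: z(0.77) = 0.739, z(0.19) = -0.878, d' = 1.617
Δd' = d'_Condition A − d'_Condition B = 0.563 − 1.617 = -1.054
Condition B has the higher sensitivity.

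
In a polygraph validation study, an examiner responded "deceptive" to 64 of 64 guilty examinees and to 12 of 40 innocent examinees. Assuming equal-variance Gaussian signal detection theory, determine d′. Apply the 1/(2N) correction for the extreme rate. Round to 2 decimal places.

The hit rate is 64/64 = 1, so apply the 1/(2N) correction: H → 1 − 1/(2·64) = 0.99219.
z(H) = z(0.99219) = 2.418
z(FA) = z(0.30000) = -0.524
d' = 2.418 − (-0.524) = 2.942

d′ = 2.94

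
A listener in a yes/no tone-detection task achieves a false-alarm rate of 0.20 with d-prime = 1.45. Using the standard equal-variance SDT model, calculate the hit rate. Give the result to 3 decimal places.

hit rate = 0.729

z(false-alarm rate) = z(0.20) = -0.8416
z(H) = z(FA) + d' = -0.8416 + 1.45 = 0.6084
hit rate = Φ(0.6084) = 0.7285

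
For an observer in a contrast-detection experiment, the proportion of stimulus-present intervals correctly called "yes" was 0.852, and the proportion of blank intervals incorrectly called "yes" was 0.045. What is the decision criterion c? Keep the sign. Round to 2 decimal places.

z(H) = z(0.852) = 1.0450
z(FA) = z(0.045) = -1.6954
c = −½·[z(H) + z(FA)] = −0.5 × (1.0450 + (-1.6954)) = 0.3252

c = 0.33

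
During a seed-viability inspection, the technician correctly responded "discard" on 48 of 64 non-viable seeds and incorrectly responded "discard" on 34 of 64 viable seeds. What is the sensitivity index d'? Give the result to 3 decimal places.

H = 48/64 = 0.7500
FA = 34/64 = 0.5312
z(H) = z(0.7500) = 0.6745
z(FA) = z(0.5312) = 0.0783
d' = z(H) − z(FA) = 0.6745 − 0.0783 = 0.5962

d' = 0.596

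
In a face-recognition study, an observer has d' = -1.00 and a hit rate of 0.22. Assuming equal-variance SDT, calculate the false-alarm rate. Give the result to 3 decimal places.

z(hit rate) = z(0.22) = -0.7722
z(FA) = z(H) − d' = -0.7722 − (-1.00) = 0.2278
false-alarm rate = Φ(0.2278) = 0.5901

false-alarm rate = 0.590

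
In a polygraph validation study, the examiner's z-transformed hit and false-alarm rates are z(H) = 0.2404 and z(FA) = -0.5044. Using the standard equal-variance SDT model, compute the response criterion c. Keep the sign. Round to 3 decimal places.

c = −½·[z(H) + z(FA)] = −½·(0.2404 + (-0.5044)) = 0.1320
c > 0: the examiner has a conservative response bias.

c = 0.132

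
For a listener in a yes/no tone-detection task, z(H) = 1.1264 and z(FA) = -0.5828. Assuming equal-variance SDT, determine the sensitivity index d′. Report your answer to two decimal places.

d' = z(H) − z(FA) = 1.1264 − (-0.5828) = 1.7092

d′ = 1.71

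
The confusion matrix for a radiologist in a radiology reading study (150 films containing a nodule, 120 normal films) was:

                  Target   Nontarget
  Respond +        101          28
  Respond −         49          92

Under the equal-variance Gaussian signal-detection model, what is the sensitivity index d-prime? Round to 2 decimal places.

H = 101/150 = 0.6733
FA = 28/120 = 0.2333
z(0.6733) = 0.449, z(0.2333) = -0.728
d' = z(H) − z(FA) = 0.449 − (-0.728) = 1.177

d-prime = 1.18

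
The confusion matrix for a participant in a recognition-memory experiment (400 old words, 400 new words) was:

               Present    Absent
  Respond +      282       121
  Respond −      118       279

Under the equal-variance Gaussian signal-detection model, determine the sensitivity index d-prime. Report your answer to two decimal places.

d-prime = 1.06

H = 282/400 = 0.7050
FA = 121/400 = 0.3025
z(H) = z(0.7050) = 0.539
z(FA) = z(0.3025) = -0.517
d' = z(H) − z(FA) = 0.539 − (-0.517) = 1.056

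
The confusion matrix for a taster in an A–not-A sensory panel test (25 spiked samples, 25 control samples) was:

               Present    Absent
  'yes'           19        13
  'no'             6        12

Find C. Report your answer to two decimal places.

C = -0.38

H = 19/25 = 0.7600
FA = 13/25 = 0.5200
Φ⁻¹(0.7600) = 0.706, Φ⁻¹(0.5200) = 0.050
c = −½·[z(H) + z(FA)] = −0.5 × (0.706 + 0.050) = -0.378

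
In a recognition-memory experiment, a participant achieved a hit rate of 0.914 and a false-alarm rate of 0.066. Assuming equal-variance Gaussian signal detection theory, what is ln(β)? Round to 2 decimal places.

z(H) = z(0.914) = 1.366
z(FA) = z(0.066) = -1.506
ln β = −½·[z(H)² − z(FA)²] = −0.5 × (1.866 − 2.268) = 0.201

ln β = 0.20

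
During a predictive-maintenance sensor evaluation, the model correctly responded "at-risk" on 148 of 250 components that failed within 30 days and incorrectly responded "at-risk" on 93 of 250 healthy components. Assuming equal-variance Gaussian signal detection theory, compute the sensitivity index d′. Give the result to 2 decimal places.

H = 148/250 = 0.5920
FA = 93/250 = 0.3720
z(H) = z(0.5920) = 0.233
z(FA) = z(0.3720) = -0.327
d' = z(H) − z(FA) = 0.233 − (-0.327) = 0.560

d′ = 0.56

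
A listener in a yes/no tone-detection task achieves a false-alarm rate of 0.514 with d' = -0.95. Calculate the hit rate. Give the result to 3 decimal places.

z(false-alarm rate) = z(0.514) = 0.0351
z(H) = z(FA) + d' = 0.0351 + (-0.95) = -0.9149
hit rate = Φ(-0.9149) = 0.1801

hit rate = 0.180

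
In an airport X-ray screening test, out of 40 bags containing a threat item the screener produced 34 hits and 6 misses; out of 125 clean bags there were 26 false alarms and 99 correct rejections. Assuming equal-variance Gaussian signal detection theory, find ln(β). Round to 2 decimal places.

ln β = -0.21

H = 34/40 = 0.8500
FA = 26/125 = 0.2080
Φ⁻¹(0.8500) = 1.036, Φ⁻¹(0.2080) = -0.813
ln β = −½·[z(H)² − z(FA)²] = −0.5 × (1.073 − 0.661) = -0.206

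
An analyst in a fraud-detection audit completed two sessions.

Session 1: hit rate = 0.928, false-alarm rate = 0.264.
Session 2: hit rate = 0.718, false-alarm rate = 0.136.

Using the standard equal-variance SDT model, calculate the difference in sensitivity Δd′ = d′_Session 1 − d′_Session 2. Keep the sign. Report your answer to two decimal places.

Δd′ = 0.42

Session 1: z(0.928) = 1.461, z(0.264) = -0.631, d' = 2.092
Session 2: z(0.718) = 0.577, z(0.136) = -1.098, d' = 1.675
Δd' = d'_Session 1 − d'_Session 2 = 2.092 − 1.675 = 0.417
Session 1 has the higher sensitivity.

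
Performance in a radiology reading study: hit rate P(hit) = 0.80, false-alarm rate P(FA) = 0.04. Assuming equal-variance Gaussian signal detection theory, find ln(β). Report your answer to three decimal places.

z(H) = z(0.80) = 0.8416
z(FA) = z(0.04) = -1.7507
ln β = −½·[z(H)² − z(FA)²] = −0.5 × (0.7083 − 3.0650) = 1.17835

ln β = 1.178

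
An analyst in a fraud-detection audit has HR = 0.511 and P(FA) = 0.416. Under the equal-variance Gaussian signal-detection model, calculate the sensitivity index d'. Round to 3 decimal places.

z(0.511) = 0.0276, z(0.416) = -0.2121
d' = z(H) − z(FA) = 0.0276 − (-0.2121) = 0.2397

d' = 0.240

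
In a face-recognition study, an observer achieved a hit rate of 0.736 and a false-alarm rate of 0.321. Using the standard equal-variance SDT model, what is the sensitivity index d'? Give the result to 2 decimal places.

z(H) = z(0.736) = 0.631
z(FA) = z(0.321) = -0.465
d' = z(H) − z(FA) = 0.631 − (-0.465) = 1.096

d' = 1.10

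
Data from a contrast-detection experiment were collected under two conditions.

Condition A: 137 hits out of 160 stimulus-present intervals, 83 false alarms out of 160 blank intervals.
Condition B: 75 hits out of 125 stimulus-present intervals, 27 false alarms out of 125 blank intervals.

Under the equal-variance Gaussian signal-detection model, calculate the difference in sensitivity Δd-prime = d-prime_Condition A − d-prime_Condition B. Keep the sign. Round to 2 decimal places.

Condition A: z(0.8562) = 1.063, z(0.5188) = 0.047, d' = 1.016
Condition B: z(0.6000) = 0.253, z(0.2160) = -0.786, d' = 1.039
Δd' = d'_Condition A − d'_Condition B = 1.016 − 1.039 = -0.023
Condition B has the higher sensitivity.

Δd-prime = -0.02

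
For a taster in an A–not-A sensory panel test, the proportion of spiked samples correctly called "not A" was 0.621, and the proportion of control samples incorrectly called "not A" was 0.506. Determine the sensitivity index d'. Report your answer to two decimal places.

z(0.621) = 0.3081, z(0.506) = 0.0150
d' = z(H) − z(FA) = 0.3081 − 0.0150 = 0.2931

d' = 0.29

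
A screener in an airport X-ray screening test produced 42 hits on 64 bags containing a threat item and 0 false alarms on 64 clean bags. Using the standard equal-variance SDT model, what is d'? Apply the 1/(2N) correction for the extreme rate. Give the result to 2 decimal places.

d' = 2.82

The false-alarm rate is 0/64 = 0, so apply the 1/(2N) correction: FA → 1/(2·64) = 0.00781.
z(H) = z(0.65625) = 0.402
z(FA) = z(0.00781) = -2.418
d' = 0.402 − (-2.418) = 2.820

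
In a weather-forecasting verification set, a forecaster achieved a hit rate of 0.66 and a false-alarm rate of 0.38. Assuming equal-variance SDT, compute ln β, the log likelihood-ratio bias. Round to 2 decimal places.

ln β = -0.04

z(H) = z(0.66) = 0.412
z(FA) = z(0.38) = -0.305
ln β = −½·[z(H)² − z(FA)²] = −0.5 × (0.170 − 0.093) = -0.0385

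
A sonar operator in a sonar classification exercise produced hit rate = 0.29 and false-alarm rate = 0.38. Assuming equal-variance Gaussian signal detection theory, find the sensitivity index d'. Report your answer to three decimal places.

d' = -0.248

Φ⁻¹(0.29) = -0.5534, Φ⁻¹(0.38) = -0.3055
d' = z(H) − z(FA) = -0.5534 − (-0.3055) = -0.2479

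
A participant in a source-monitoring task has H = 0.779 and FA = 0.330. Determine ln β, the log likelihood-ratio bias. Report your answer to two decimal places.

ln β = -0.20

z(H) = 0.769
z(FA) = -0.440
ln β = −½·[z(H)² − z(FA)²] = −0.5 × (0.591 − 0.194) = -0.1985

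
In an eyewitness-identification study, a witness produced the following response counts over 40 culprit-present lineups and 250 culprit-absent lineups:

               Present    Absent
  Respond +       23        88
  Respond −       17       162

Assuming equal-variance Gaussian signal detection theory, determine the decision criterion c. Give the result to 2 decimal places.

H = 23/40 = 0.5750
FA = 88/250 = 0.3520
z(H) = 0.1891
z(FA) = -0.3799
c = −½·[z(H) + z(FA)] = −0.5 × (0.1891 + (-0.3799)) = 0.0954
c > 0: the witness has a conservative response bias.

c = 0.10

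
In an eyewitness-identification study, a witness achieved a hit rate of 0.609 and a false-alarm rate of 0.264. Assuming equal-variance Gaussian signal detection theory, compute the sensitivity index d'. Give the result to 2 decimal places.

z(H) = z(0.609) = 0.2767
z(FA) = z(0.264) = -0.6311
d' = z(H) − z(FA) = 0.2767 − (-0.6311) = 0.9078

d' = 0.91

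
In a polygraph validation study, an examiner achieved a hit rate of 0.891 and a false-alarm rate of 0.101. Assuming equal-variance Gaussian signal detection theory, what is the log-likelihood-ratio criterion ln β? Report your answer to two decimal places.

z(H) = z(0.891) = 1.232
z(FA) = z(0.101) = -1.276
ln β = −½·[z(H)² − z(FA)²] = −0.5 × (1.518 − 1.628) = 0.055

ln β = 0.06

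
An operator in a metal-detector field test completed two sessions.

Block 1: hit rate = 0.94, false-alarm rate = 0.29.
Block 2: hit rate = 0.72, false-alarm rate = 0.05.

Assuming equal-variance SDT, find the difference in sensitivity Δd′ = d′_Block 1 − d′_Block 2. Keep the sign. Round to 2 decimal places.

Δd′ = -0.12

Block 1: z(0.94) = 1.555, z(0.29) = -0.553, d' = 2.108
Block 2: z(0.72) = 0.583, z(0.05) = -1.645, d' = 2.228
Δd' = d'_Block 1 − d'_Block 2 = 2.108 − 2.228 = -0.120
Block 2 has the higher sensitivity.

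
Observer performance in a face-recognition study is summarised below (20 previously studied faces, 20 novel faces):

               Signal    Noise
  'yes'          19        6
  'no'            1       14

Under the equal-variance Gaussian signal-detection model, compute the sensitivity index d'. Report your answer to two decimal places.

d' = 2.17

H = 19/20 = 0.9500
FA = 6/20 = 0.3000
z(0.9500) = 1.645, z(0.3000) = -0.524
d' = z(H) − z(FA) = 1.645 − (-0.524) = 2.169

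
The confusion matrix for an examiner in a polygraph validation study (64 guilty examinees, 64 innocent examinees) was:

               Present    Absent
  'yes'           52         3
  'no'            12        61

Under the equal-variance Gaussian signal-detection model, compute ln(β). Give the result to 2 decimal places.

H = 52/64 = 0.8125
FA = 3/64 = 0.0469
z(H) = 0.887
z(FA) = -1.676
ln β = −½·[z(H)² − z(FA)²] = −0.5 × (0.787 − 2.809) = 1.011

ln β = 1.01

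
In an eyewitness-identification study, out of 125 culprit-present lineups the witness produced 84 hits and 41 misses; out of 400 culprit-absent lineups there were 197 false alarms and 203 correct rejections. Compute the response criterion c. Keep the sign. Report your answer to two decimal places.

c = -0.21

H = 84/125 = 0.6720
FA = 197/400 = 0.4925
z(0.6720) = 0.445, z(0.4925) = -0.019
c = −½·[z(H) + z(FA)] = −0.5 × (0.445 + (-0.019)) = -0.213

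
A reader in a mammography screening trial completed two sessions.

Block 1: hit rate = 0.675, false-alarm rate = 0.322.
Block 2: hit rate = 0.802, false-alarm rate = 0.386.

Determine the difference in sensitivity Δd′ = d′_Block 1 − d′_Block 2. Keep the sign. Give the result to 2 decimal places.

Δd′ = -0.22

Block 1: z(0.675) = 0.454, z(0.322) = -0.462, d' = 0.916
Block 2: z(0.802) = 0.849, z(0.386) = -0.290, d' = 1.139
Δd' = d'_Block 1 − d'_Block 2 = 0.916 − 1.139 = -0.223
Block 2 has the higher sensitivity.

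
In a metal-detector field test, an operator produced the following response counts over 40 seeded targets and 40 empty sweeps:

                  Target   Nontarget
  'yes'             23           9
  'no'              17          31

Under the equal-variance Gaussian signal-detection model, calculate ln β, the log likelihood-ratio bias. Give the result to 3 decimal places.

H = 23/40 = 0.5750
FA = 9/40 = 0.2250
z(H) = z(0.5750) = 0.1891
z(FA) = z(0.2250) = -0.7554
ln β = −½·[z(H)² − z(FA)²] = −0.5 × (0.0358 − 0.5706) = 0.2674

ln β = 0.267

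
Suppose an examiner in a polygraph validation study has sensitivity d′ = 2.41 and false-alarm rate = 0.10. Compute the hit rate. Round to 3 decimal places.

hit rate = 0.870

z(false-alarm rate) = z(0.10) = -1.2816
z(H) = z(FA) + d' = -1.2816 + 2.41 = 1.1284
hit rate = Φ(1.1284) = 0.8704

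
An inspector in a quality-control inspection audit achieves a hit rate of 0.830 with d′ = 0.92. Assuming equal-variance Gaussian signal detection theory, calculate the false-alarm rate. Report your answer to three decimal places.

false-alarm rate = 0.514

z(hit rate) = z(0.830) = 0.9542
z(FA) = z(H) − d' = 0.9542 − 0.92 = 0.0342
false-alarm rate = Φ(0.0342) = 0.5136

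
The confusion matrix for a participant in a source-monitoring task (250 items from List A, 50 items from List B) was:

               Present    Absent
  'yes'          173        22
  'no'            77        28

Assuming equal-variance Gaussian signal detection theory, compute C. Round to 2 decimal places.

H = 173/250 = 0.6920
FA = 22/50 = 0.4400
z(H) = z(0.6920) = 0.502
z(FA) = z(0.4400) = -0.151
c = −½·[z(H) + z(FA)] = −0.5 × (0.502 + (-0.151)) = -0.1755

C = -0.18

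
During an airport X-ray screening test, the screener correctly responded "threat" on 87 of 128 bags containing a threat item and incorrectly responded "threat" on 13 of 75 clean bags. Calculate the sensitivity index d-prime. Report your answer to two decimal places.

H = 87/128 = 0.6797
FA = 13/75 = 0.1733
Φ⁻¹(H) = Φ⁻¹(0.6797) = 0.4669
Φ⁻¹(FA) = Φ⁻¹(0.1733) = -0.9412
d' = z(H) − z(FA) = 0.4669 − (-0.9412) = 1.4081

d-prime = 1.41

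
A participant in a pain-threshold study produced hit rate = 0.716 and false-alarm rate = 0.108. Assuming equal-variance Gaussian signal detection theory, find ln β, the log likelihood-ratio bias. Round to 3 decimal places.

ln β = 0.602

z(H) = 0.5710
z(FA) = -1.2372
ln β = −½·[z(H)² − z(FA)²] = −0.5 × (0.3260 − 1.5307) = 0.60235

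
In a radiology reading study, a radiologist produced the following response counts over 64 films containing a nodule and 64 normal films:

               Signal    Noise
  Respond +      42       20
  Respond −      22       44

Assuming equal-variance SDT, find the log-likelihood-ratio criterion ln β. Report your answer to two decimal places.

H = 42/64 = 0.6562
FA = 20/64 = 0.3125
z(0.6562) = 0.402, z(0.3125) = -0.489
ln β = −½·[z(H)² − z(FA)²] = −0.5 × (0.162 − 0.239) = 0.0385

ln β = 0.04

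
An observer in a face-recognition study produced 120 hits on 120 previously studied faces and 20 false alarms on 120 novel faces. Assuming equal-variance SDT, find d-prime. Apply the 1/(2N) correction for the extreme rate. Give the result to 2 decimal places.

The hit rate is 120/120 = 1, so apply the 1/(2N) correction: H → 1 − 1/(2·120) = 0.99583.
z(H) = z(0.99583) = 2.638
z(FA) = z(0.16667) = -0.967
d' = 2.638 − (-0.967) = 3.605

d-prime = 3.61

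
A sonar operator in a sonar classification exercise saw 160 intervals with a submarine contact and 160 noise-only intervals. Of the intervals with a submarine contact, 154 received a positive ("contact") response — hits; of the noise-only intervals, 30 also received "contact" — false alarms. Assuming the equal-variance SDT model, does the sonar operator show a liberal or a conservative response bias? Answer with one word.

z(H) = 1.780, z(FA) = -0.887
c = −½·(z(H) + z(FA)) = -0.4465
c < 0 → liberal criterion (biased toward responding “yes”).

liberal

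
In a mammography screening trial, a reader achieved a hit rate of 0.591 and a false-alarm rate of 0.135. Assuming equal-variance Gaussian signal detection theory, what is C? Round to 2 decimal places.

C = 0.44

z(H) = 0.2301
z(FA) = -1.1031
c = −½·[z(H) + z(FA)] = −0.5 × (0.2301 + (-1.1031)) = 0.4365
c > 0: the reader has a conservative response bias.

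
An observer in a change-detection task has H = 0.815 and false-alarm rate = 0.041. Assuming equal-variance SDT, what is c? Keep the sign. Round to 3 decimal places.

c = 0.421

z(H) = 0.8965
z(FA) = -1.7392
c = −½·[z(H) + z(FA)] = −0.5 × (0.8965 + (-1.7392)) = 0.42135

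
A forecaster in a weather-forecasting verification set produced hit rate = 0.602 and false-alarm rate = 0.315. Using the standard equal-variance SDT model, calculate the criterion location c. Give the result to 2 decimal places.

c = 0.11

z(H) = 0.259
z(FA) = -0.482
c = −½·[z(H) + z(FA)] = −0.5 × (0.259 + (-0.482)) = 0.1115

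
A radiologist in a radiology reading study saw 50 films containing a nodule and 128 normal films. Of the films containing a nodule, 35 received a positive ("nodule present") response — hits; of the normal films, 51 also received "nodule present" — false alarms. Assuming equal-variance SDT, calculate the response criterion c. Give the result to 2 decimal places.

H = 35/50 = 0.7000
FA = 51/128 = 0.3984
z(H) = z(0.7000) = 0.524
z(FA) = z(0.3984) = -0.257
c = −½·[z(H) + z(FA)] = −0.5 × (0.524 + (-0.257)) = -0.1335
c < 0: the radiologist has a liberal response bias.

c = -0.13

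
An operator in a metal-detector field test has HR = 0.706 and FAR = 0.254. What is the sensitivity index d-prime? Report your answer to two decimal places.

Φ⁻¹(H) = Φ⁻¹(0.706) = 0.5417
Φ⁻¹(FA) = Φ⁻¹(0.254) = -0.6620
d' = z(H) − z(FA) = 0.5417 − (-0.6620) = 1.2037

d-prime = 1.20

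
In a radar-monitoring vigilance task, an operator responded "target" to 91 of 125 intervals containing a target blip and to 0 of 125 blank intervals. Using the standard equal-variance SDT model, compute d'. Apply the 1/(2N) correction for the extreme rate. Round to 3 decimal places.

d' = 3.259

The false-alarm rate is 0/125 = 0, so apply the 1/(2N) correction: FA → 1/(2·125) = 0.00400.
z(H) = z(0.72800) = 0.6068
z(FA) = z(0.00400) = -2.6521
d' = 0.6068 − (-2.6521) = 3.2589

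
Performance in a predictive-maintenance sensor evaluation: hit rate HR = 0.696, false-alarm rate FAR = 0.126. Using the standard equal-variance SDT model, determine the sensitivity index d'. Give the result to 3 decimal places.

z(H) = z(0.696) = 0.5129
z(FA) = z(0.126) = -1.1455
d' = z(H) − z(FA) = 0.5129 − (-1.1455) = 1.6584

d' = 1.658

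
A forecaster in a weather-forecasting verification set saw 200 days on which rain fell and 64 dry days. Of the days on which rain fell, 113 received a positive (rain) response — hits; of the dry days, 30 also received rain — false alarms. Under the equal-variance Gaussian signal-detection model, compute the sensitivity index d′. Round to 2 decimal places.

d′ = 0.24

H = 113/200 = 0.5650
FA = 30/64 = 0.4688
z(H) = 0.1637
z(FA) = -0.0783
d' = z(H) − z(FA) = 0.1637 − (-0.0783) = 0.2420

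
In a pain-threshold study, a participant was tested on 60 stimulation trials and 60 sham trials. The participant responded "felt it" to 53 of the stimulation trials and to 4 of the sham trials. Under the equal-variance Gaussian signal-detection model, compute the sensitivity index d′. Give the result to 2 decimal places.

d′ = 2.69

H = 53/60 = 0.8833
FA = 4/60 = 0.0667
Φ⁻¹(0.8833) = 1.1916, Φ⁻¹(0.0667) = -1.5008
d' = z(H) − z(FA) = 1.1916 − (-1.5008) = 2.6924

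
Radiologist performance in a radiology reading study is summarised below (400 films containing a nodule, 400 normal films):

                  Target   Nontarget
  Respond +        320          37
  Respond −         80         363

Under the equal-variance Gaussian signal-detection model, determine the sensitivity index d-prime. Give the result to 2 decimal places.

d-prime = 2.17

H = 320/400 = 0.8000
FA = 37/400 = 0.0925
z(H) = z(0.8000) = 0.8416
z(FA) = z(0.0925) = -1.3255
d' = z(H) − z(FA) = 0.8416 − (-1.3255) = 2.1671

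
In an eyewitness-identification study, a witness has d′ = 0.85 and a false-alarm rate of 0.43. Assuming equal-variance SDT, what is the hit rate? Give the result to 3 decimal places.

hit rate = 0.750

z(false-alarm rate) = z(0.43) = -0.1764
z(H) = z(FA) + d' = -0.1764 + 0.85 = 0.6736
hit rate = Φ(0.6736) = 0.7497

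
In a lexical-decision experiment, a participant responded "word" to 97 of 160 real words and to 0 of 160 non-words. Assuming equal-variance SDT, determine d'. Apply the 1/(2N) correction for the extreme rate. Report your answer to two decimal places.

The false-alarm rate is 0/160 = 0, so apply the 1/(2N) correction: FA → 1/(2·160) = 0.00313.
z(H) = z(0.60625) = 0.270
z(FA) = z(0.00313) = -2.734
d' = 0.270 − (-2.734) = 3.004

d' = 3.00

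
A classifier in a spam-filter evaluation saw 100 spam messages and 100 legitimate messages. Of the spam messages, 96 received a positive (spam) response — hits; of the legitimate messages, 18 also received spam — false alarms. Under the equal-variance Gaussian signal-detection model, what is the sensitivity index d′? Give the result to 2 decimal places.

H = 96/100 = 0.9600
FA = 18/100 = 0.1800
Φ⁻¹(H) = Φ⁻¹(0.9600) = 1.751
Φ⁻¹(FA) = Φ⁻¹(0.1800) = -0.915
d' = z(H) − z(FA) = 1.751 − (-0.915) = 2.666

d′ = 2.67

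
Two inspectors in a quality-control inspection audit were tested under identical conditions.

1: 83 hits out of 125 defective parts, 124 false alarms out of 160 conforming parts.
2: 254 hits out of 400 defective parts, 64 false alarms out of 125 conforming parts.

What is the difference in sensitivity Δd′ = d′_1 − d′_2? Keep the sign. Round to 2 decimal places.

1: z(0.6640) = 0.423, z(0.7750) = 0.755, d' = -0.332
2: z(0.6350) = 0.345, z(0.5120) = 0.030, d' = 0.315
Δd' = d'_1 − d'_2 = -0.332 − 0.315 = -0.647
2 has the higher sensitivity.

Δd′ = -0.65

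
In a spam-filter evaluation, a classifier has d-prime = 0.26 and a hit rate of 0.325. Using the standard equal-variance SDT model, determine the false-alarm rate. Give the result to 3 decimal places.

z(hit rate) = z(0.325) = -0.4538
z(FA) = z(H) − d' = -0.4538 − 0.26 = -0.7138
false-alarm rate = Φ(-0.7138) = 0.2377

false-alarm rate = 0.238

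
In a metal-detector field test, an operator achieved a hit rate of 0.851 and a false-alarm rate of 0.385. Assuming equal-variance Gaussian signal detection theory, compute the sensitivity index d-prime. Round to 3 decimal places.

Φ⁻¹(H) = Φ⁻¹(0.851) = 1.0407
Φ⁻¹(FA) = Φ⁻¹(0.385) = -0.2924
d' = z(H) − z(FA) = 1.0407 − (-0.2924) = 1.3331

d-prime = 1.333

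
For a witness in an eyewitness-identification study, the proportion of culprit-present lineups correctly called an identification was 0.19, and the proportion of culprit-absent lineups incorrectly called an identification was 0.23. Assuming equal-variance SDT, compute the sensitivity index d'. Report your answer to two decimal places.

Φ⁻¹(H) = -0.8779
Φ⁻¹(FA) = -0.7388
d' = z(H) − z(FA) = -0.8779 − (-0.7388) = -0.1391

d' = -0.14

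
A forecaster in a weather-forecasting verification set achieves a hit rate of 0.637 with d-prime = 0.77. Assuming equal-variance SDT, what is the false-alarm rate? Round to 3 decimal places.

false-alarm rate = 0.337

z(hit rate) = z(0.637) = 0.3505
z(FA) = z(H) − d' = 0.3505 − 0.77 = -0.4195
false-alarm rate = Φ(-0.4195) = 0.3374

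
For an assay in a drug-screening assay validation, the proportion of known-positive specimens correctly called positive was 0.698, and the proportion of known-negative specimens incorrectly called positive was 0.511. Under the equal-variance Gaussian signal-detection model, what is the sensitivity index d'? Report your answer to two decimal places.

d' = 0.49

z(H) = 0.519
z(FA) = 0.028
d' = z(H) − z(FA) = 0.519 − 0.028 = 0.491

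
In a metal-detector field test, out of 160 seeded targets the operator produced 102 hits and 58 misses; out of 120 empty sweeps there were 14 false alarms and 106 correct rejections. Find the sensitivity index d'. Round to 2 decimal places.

d' = 1.54

H = 102/160 = 0.6375
FA = 14/120 = 0.1167
z(H) = 0.352
z(FA) = -1.192
d' = z(H) − z(FA) = 0.352 − (-1.192) = 1.544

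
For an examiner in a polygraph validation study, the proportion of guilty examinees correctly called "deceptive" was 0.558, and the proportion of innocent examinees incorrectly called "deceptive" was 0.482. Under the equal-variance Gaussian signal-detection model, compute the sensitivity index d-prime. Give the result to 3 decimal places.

d-prime = 0.191

z(H) = z(0.558) = 0.1459
z(FA) = z(0.482) = -0.0451
d' = z(H) − z(FA) = 0.1459 − (-0.0451) = 0.1910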